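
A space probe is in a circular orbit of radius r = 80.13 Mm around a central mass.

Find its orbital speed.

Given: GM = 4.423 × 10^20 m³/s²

Convert to SI: r = 80.13 Mm = 8.013e+07 m.
For a circular orbit, gravity supplies the centripetal force, so v = √(GM / r).
v = √(4.423e+20 / 8.013e+07) m/s ≈ 2.349e+06 m/s = 2349 km/s.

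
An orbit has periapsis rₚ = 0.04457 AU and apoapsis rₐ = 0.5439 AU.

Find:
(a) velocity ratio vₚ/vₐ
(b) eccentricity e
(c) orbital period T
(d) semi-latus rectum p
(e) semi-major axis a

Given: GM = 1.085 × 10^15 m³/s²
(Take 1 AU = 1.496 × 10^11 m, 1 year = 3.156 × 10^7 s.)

Convert to SI: rₚ = 0.04457 AU = 6.66767e+09 m; rₐ = 0.5439 AU = 8.13674e+10 m.
(a) Conservation of angular momentum (rₚvₚ = rₐvₐ) gives vₚ/vₐ = rₐ/rₚ = 8.13674e+10/6.66767e+09 ≈ 12.2
(b) e = (rₐ − rₚ)/(rₐ + rₚ) = (8.13674e+10 − 6.66767e+09)/(8.13674e+10 + 6.66767e+09) ≈ 0.8485
(c) With a = (rₚ + rₐ)/2 = 4.40176e+10 m, T = 2π √(a³/GM) = 2π √((4.40176e+10)³/1.085e+15) s ≈ 1.762e+09 s
(d) From a = (rₚ + rₐ)/2 = 4.40176e+10 m and e = (rₐ − rₚ)/(rₐ + rₚ) = 0.848522, p = a(1 − e²) = 4.40176e+10 · (1 − (0.848522)²) ≈ 1.233e+10 m
(e) a = (rₚ + rₐ)/2 = (6.66767e+09 + 8.13674e+10)/2 ≈ 4.402e+10 m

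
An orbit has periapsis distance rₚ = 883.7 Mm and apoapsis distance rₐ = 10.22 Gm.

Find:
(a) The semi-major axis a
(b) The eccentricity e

Convert to SI: rₚ = 883.7 Mm = 8.837e+08 m; rₐ = 10.22 Gm = 1.022e+10 m.
(a) a = (rₚ + rₐ) / 2 = (8.837e+08 + 1.022e+10) / 2 ≈ 5.552e+09 m = 5.552 Gm.
(b) e = (rₐ − rₚ) / (rₐ + rₚ) = (1.022e+10 − 8.837e+08) / (1.022e+10 + 8.837e+08) ≈ 0.8408.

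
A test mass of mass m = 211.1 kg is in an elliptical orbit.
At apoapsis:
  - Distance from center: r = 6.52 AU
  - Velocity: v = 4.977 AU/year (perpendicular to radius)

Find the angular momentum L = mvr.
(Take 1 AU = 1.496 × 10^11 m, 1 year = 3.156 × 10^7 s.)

Convert to SI: r = 6.52 AU = 9.75392e+11 m; v = 4.977 AU/year = 23591.9 m/s.
Since v is perpendicular to r, L = m · v · r.
L = 211.1 · 23591.9 · 9.75392e+11 kg·m²/s ≈ 4.858e+18 kg·m²/s.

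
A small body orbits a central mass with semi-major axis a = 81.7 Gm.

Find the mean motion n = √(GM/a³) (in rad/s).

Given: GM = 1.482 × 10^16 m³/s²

Convert to SI: a = 81.7 Gm = 8.17e+10 m.
n = √(GM / a³).
n = √(1.482e+16 / (8.17e+10)³) rad/s ≈ 5.213e-09 rad/s.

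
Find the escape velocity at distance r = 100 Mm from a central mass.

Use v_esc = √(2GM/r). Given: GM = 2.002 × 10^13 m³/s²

Convert to SI: r = 100 Mm = 1e+08 m.
Escape velocity comes from setting total energy to zero: ½v² − GM/r = 0 ⇒ v_esc = √(2GM / r).
v_esc = √(2 · 2.002e+13 / 1e+08) m/s ≈ 632.8 m/s = 632.8 m/s.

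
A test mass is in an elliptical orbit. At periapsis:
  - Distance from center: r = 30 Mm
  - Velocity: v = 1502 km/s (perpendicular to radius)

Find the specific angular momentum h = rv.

Convert to SI: r = 30 Mm = 3e+07 m; v = 1502 km/s = 1.502e+06 m/s.
With v perpendicular to r, h = r · v.
h = 3e+07 · 1.502e+06 m²/s ≈ 4.506e+13 m²/s.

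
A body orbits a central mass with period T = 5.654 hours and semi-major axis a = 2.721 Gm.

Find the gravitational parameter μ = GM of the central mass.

Convert to SI: T = 5.654 hours = 20354.4 s; a = 2.721 Gm = 2.721e+09 m.
GM = 4π² · a³ / T².
GM = 4π² · (2.721e+09)³ / (20354.4)² m³/s² ≈ 1.92e+21 m³/s² = 1.92 × 10^21 m³/s².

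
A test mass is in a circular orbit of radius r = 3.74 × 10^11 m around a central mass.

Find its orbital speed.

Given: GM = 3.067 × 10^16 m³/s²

For a circular orbit, gravity supplies the centripetal force, so v = √(GM / r).
v = √(3.067e+16 / 3.74e+11) m/s ≈ 286.4 m/s = 286.4 m/s.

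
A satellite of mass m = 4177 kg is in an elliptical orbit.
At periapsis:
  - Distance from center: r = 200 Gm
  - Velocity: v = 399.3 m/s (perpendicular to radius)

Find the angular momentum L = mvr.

Convert to SI: r = 200 Gm = 2e+11 m.
Since v is perpendicular to r, L = m · v · r.
L = 4177 · 399.3 · 2e+11 kg·m²/s ≈ 3.336e+17 kg·m²/s.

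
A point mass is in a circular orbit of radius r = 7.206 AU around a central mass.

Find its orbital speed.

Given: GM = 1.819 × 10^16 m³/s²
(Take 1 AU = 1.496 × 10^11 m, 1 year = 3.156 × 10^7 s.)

Convert to SI: r = 7.206 AU = 1.07802e+12 m.
For a circular orbit, gravity supplies the centripetal force, so v = √(GM / r).
v = √(1.819e+16 / 1.07802e+12) m/s ≈ 129.9 m/s = 0.0274 AU/year.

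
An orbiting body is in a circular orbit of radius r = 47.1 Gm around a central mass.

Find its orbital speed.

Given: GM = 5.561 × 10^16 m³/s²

Convert to SI: r = 47.1 Gm = 4.71e+10 m.
For a circular orbit, gravity supplies the centripetal force, so v = √(GM / r).
v = √(5.561e+16 / 4.71e+10) m/s ≈ 1087 m/s = 1.087 km/s.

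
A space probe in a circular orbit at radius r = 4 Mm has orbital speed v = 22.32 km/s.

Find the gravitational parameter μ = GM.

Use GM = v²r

Convert to SI: r = 4 Mm = 4e+06 m; v = 22.32 km/s = 22320 m/s.
For a circular orbit v² = GM/r, so GM = v² · r.
GM = (22320)² · 4e+06 m³/s² ≈ 1.993e+15 m³/s² = 1.993 × 10^15 m³/s².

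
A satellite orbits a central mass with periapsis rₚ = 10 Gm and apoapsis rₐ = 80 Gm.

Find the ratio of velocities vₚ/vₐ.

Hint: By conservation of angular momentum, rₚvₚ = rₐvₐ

Convert to SI: rₚ = 10 Gm = 1e+10 m; rₐ = 80 Gm = 8e+10 m.
Conservation of angular momentum gives rₚvₚ = rₐvₐ, so vₚ/vₐ = rₐ/rₚ.
vₚ/vₐ = 8e+10 / 1e+10 ≈ 8.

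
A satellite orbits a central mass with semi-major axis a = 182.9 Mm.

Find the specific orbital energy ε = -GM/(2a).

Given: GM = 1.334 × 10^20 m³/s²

Convert to SI: a = 182.9 Mm = 1.829e+08 m.
ε = −GM / (2a).
ε = −1.334e+20 / (2 · 1.829e+08) J/kg ≈ -3.647e+11 J/kg = -364.7 GJ/kg.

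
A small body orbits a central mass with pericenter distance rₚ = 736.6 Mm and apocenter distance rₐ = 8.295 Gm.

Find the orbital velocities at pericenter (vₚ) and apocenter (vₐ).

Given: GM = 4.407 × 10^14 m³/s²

Convert to SI: rₚ = 736.6 Mm = 7.366e+08 m; rₐ = 8.295 Gm = 8.295e+09 m.
Use the vis-viva equation v² = GM(2/r − 1/a) with a = (rₚ + rₐ)/2 = (7.366e+08 + 8.295e+09)/2 = 4.5158e+09 m.
vₚ = √(GM · (2/rₚ − 1/a)) = √(4.407e+14 · (2/7.366e+08 − 1/4.5158e+09)) m/s ≈ 1048 m/s = 1.048 km/s.
vₐ = √(GM · (2/rₐ − 1/a)) = √(4.407e+14 · (2/8.295e+09 − 1/4.5158e+09)) m/s ≈ 93.09 m/s = 93.09 m/s.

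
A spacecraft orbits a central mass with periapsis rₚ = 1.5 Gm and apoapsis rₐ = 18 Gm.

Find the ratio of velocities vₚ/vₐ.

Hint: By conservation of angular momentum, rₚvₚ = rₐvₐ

Convert to SI: rₚ = 1.5 Gm = 1.5e+09 m; rₐ = 18 Gm = 1.8e+10 m.
Conservation of angular momentum gives rₚvₚ = rₐvₐ, so vₚ/vₐ = rₐ/rₚ.
vₚ/vₐ = 1.8e+10 / 1.5e+09 ≈ 12.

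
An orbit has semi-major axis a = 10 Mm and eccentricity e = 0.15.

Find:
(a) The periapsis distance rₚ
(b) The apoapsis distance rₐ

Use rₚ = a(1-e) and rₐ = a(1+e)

Convert to SI: a = 10 Mm = 1e+07 m.
(a) rₚ = a(1 − e) = 1e+07 · (1 − 0.15) = 1e+07 · 0.85 ≈ 8.5e+06 m = 8.5 Mm.
(b) rₐ = a(1 + e) = 1e+07 · (1 + 0.15) = 1e+07 · 1.15 ≈ 1.15e+07 m = 11.5 Mm.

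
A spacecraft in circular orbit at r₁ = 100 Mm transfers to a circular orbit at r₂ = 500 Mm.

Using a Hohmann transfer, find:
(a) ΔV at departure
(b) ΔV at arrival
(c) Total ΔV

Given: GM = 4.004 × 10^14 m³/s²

Convert to SI: r₁ = 100 Mm = 1e+08 m; r₂ = 500 Mm = 5e+08 m.
Transfer semi-major axis: a_t = (r₁ + r₂)/2 = (1e+08 + 5e+08)/2 = 3e+08 m.
Circular speeds: v₁ = √(GM/r₁) = 2001 m/s, v₂ = √(GM/r₂) = 894.874 m/s.
Transfer speeds (vis-viva v² = GM(2/r − 1/a_t)): v₁ᵗ = 2583.28 m/s, v₂ᵗ = 516.656 m/s.
(a) ΔV₁ = |v₁ᵗ − v₁| ≈ 582.3 m/s = 582.3 m/s.
(b) ΔV₂ = |v₂ − v₂ᵗ| ≈ 378.2 m/s = 378.2 m/s.
(c) ΔV_total = ΔV₁ + ΔV₂ ≈ 960.5 m/s = 960.5 m/s.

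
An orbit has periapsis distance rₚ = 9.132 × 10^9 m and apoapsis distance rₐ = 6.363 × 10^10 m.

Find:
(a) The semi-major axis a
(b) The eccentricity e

(a) a = (rₚ + rₐ) / 2 = (9.132e+09 + 6.363e+10) / 2 ≈ 3.638e+10 m = 3.638 × 10^10 m.
(b) e = (rₐ − rₚ) / (rₐ + rₚ) = (6.363e+10 − 9.132e+09) / (6.363e+10 + 9.132e+09) ≈ 0.749.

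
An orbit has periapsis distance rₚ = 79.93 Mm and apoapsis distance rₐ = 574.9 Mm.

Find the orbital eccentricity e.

Convert to SI: rₚ = 79.93 Mm = 7.993e+07 m; rₐ = 574.9 Mm = 5.749e+08 m.
e = (rₐ − rₚ) / (rₐ + rₚ).
e = (5.749e+08 − 7.993e+07) / (5.749e+08 + 7.993e+07) = 4.9497e+08 / 6.5483e+08 ≈ 0.7559.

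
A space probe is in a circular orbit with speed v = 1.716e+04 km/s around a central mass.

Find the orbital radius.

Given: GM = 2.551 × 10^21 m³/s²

Convert to SI: v = 1.716e+04 km/s = 1.716e+07 m/s.
For a circular orbit, v² = GM / r, so r = GM / v².
r = 2.551e+21 / (1.716e+07)² m ≈ 8.663e+06 m = 8.663 Mm.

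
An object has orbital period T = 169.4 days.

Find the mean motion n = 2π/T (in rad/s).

Convert to SI: T = 169.4 days = 1.46362e+07 s.
n = 2π / T.
n = 2π / 1.46362e+07 s ≈ 4.293e-07 rad/s.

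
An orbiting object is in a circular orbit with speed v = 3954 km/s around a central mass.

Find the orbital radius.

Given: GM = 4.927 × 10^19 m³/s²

Convert to SI: v = 3954 km/s = 3.954e+06 m/s.
For a circular orbit, v² = GM / r, so r = GM / v².
r = 4.927e+19 / (3.954e+06)² m ≈ 3.151e+06 m = 3.151 Mm.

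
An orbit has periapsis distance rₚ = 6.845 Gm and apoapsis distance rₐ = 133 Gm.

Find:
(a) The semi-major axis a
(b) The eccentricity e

Convert to SI: rₚ = 6.845 Gm = 6.845e+09 m; rₐ = 133 Gm = 1.33e+11 m.
(a) a = (rₚ + rₐ) / 2 = (6.845e+09 + 1.33e+11) / 2 ≈ 6.992e+10 m = 69.92 Gm.
(b) e = (rₐ − rₚ) / (rₐ + rₚ) = (1.33e+11 − 6.845e+09) / (1.33e+11 + 6.845e+09) ≈ 0.9021.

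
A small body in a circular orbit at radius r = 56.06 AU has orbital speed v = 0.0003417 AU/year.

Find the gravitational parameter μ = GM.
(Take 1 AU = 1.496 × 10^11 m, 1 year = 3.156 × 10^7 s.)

Convert to SI: r = 56.06 AU = 8.38658e+12 m; v = 0.0003417 AU/year = 1.61972 m/s.
For a circular orbit v² = GM/r, so GM = v² · r.
GM = (1.61972)² · 8.38658e+12 m³/s² ≈ 2.2e+13 m³/s² = 2.2 × 10^13 m³/s².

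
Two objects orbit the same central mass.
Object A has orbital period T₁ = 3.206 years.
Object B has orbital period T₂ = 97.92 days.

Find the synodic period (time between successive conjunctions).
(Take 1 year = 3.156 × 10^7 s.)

Convert to SI: T₁ = 3.206 years = 1.01181e+08 s; T₂ = 97.92 days = 8.46029e+06 s.
T_syn = |T₁ · T₂ / (T₁ − T₂)|.
T_syn = |1.01181e+08 · 8.46029e+06 / (1.01181e+08 − 8.46029e+06)| s ≈ 9.232e+06 s = 106.9 days.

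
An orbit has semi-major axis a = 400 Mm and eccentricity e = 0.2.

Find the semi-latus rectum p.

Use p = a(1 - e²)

Convert to SI: a = 400 Mm = 4e+08 m.
p = a (1 − e²).
p = 4e+08 · (1 − (0.2)²) = 4e+08 · 0.96 ≈ 3.84e+08 m = 384 Mm.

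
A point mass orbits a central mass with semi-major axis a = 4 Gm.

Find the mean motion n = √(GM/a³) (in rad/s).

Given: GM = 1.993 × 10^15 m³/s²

Convert to SI: a = 4 Gm = 4e+09 m.
n = √(GM / a³).
n = √(1.993e+15 / (4e+09)³) rad/s ≈ 1.765e-07 rad/s.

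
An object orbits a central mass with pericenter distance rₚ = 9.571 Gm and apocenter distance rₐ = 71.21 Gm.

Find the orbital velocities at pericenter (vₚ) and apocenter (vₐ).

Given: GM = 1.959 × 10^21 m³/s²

Convert to SI: rₚ = 9.571 Gm = 9.571e+09 m; rₐ = 71.21 Gm = 7.121e+10 m.
Use the vis-viva equation v² = GM(2/r − 1/a) with a = (rₚ + rₐ)/2 = (9.571e+09 + 7.121e+10)/2 = 4.03905e+10 m.
vₚ = √(GM · (2/rₚ − 1/a)) = √(1.959e+21 · (2/9.571e+09 − 1/4.03905e+10)) m/s ≈ 6.007e+05 m/s = 600.7 km/s.
vₐ = √(GM · (2/rₐ − 1/a)) = √(1.959e+21 · (2/7.121e+10 − 1/4.03905e+10)) m/s ≈ 8.074e+04 m/s = 80.74 km/s.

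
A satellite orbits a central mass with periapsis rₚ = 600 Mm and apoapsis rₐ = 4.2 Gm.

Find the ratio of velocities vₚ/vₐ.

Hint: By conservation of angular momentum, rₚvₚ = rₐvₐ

Convert to SI: rₚ = 600 Mm = 6e+08 m; rₐ = 4.2 Gm = 4.2e+09 m.
Conservation of angular momentum gives rₚvₚ = rₐvₐ, so vₚ/vₐ = rₐ/rₚ.
vₚ/vₐ = 4.2e+09 / 6e+08 ≈ 7.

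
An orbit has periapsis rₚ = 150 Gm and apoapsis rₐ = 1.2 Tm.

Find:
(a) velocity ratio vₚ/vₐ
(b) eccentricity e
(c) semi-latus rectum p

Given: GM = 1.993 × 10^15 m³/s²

Convert to SI: rₚ = 150 Gm = 1.5e+11 m; rₐ = 1.2 Tm = 1.2e+12 m.
(a) Conservation of angular momentum (rₚvₚ = rₐvₐ) gives vₚ/vₐ = rₐ/rₚ = 1.2e+12/1.5e+11 ≈ 8
(b) e = (rₐ − rₚ)/(rₐ + rₚ) = (1.2e+12 − 1.5e+11)/(1.2e+12 + 1.5e+11) ≈ 0.7778
(c) From a = (rₚ + rₐ)/2 = 6.75e+11 m and e = (rₐ − rₚ)/(rₐ + rₚ) = 0.777778, p = a(1 − e²) = 6.75e+11 · (1 − (0.777778)²) ≈ 2.667e+11 m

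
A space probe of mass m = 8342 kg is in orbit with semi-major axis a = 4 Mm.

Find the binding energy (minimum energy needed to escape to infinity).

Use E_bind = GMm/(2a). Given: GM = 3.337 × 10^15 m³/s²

Convert to SI: a = 4 Mm = 4e+06 m.
Total orbital energy is E = −GMm/(2a); binding energy is E_bind = −E = GMm/(2a).
E_bind = 3.337e+15 · 8342 / (2 · 4e+06) J ≈ 3.48e+12 J = 3.48 TJ.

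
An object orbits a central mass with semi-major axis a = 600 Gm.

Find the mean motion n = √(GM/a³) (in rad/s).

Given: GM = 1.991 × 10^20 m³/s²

Convert to SI: a = 600 Gm = 6e+11 m.
n = √(GM / a³).
n = √(1.991e+20 / (6e+11)³) rad/s ≈ 3.036e-08 rad/s.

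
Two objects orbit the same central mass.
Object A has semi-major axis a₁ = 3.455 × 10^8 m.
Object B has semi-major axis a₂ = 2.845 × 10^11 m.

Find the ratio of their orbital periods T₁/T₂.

From Kepler's third law, (T₁/T₂)² = (a₁/a₂)³, so T₁/T₂ = (a₁/a₂)^(3/2).
a₁/a₂ = 3.455e+08 / 2.845e+11 = 0.00121441.
T₁/T₂ = (0.00121441)^(3/2) ≈ 4.232e-05.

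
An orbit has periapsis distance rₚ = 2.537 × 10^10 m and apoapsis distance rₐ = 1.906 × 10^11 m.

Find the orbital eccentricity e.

e = (rₐ − rₚ) / (rₐ + rₚ).
e = (1.906e+11 − 2.537e+10) / (1.906e+11 + 2.537e+10) = 1.6523e+11 / 2.1597e+11 ≈ 0.7651.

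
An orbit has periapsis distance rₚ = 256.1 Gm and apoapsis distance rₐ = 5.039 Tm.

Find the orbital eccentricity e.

Convert to SI: rₚ = 256.1 Gm = 2.561e+11 m; rₐ = 5.039 Tm = 5.039e+12 m.
e = (rₐ − rₚ) / (rₐ + rₚ).
e = (5.039e+12 − 2.561e+11) / (5.039e+12 + 2.561e+11) = 4.7829e+12 / 5.2951e+12 ≈ 0.9033.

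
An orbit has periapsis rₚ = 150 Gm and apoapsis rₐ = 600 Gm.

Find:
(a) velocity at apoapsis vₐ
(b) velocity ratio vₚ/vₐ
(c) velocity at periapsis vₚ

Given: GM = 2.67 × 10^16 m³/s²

Convert to SI: rₚ = 150 Gm = 1.5e+11 m; rₐ = 600 Gm = 6e+11 m.
(a) With a = (rₚ + rₐ)/2 = 3.75e+11 m, vₐ = √(GM (2/rₐ − 1/a)) = √(2.67e+16 · (2/6e+11 − 1/3.75e+11)) m/s ≈ 133.4 m/s
(b) Conservation of angular momentum (rₚvₚ = rₐvₐ) gives vₚ/vₐ = rₐ/rₚ = 6e+11/1.5e+11 ≈ 4
(c) With a = (rₚ + rₐ)/2 = 3.75e+11 m, vₚ = √(GM (2/rₚ − 1/a)) = √(2.67e+16 · (2/1.5e+11 − 1/3.75e+11)) m/s ≈ 533.7 m/s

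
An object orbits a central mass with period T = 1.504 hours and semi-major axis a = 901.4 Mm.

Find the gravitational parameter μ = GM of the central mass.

Convert to SI: T = 1.504 hours = 5414.4 s; a = 901.4 Mm = 9.014e+08 m.
GM = 4π² · a³ / T².
GM = 4π² · (9.014e+08)³ / (5414.4)² m³/s² ≈ 9.863e+20 m³/s² = 9.863 × 10^20 m³/s².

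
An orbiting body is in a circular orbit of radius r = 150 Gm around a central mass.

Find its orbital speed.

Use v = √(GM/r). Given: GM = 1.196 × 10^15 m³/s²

Convert to SI: r = 150 Gm = 1.5e+11 m.
For a circular orbit, gravity supplies the centripetal force, so v = √(GM / r).
v = √(1.196e+15 / 1.5e+11) m/s ≈ 89.29 m/s = 89.29 m/s.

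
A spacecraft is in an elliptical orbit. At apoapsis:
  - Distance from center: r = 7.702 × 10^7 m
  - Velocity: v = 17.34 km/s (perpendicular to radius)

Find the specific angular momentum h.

Convert to SI: v = 17.34 km/s = 17340 m/s.
With v perpendicular to r, h = r · v.
h = 7.702e+07 · 17340 m²/s ≈ 1.336e+12 m²/s.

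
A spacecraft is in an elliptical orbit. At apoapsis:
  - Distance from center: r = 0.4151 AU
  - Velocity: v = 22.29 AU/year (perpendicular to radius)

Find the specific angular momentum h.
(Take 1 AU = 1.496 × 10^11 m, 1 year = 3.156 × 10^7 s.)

Convert to SI: r = 0.4151 AU = 6.2099e+10 m; v = 22.29 AU/year = 105659 m/s.
With v perpendicular to r, h = r · v.
h = 6.2099e+10 · 105659 m²/s ≈ 6.561e+15 m²/s.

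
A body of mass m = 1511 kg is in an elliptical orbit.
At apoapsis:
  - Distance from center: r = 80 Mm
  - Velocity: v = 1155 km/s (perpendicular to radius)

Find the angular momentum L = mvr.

Convert to SI: r = 80 Mm = 8e+07 m; v = 1155 km/s = 1.155e+06 m/s.
Since v is perpendicular to r, L = m · v · r.
L = 1511 · 1.155e+06 · 8e+07 kg·m²/s ≈ 1.396e+17 kg·m²/s.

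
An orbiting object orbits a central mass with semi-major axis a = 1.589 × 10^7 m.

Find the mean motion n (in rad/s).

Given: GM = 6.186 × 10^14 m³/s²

n = √(GM / a³).
n = √(6.186e+14 / (1.589e+07)³) rad/s ≈ 0.0003927 rad/s.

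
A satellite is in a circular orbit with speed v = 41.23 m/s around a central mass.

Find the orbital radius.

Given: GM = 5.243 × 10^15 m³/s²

For a circular orbit, v² = GM / r, so r = GM / v².
r = 5.243e+15 / (41.23)² m ≈ 3.084e+12 m = 3.084 Tm.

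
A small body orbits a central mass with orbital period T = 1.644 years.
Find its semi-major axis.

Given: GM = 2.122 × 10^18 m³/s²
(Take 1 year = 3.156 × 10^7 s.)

Convert to SI: T = 1.644 years = 5.18846e+07 s.
Invert Kepler's third law: a = (GM · T² / (4π²))^(1/3).
Substituting T = 5.18846e+07 s and GM = 2.122e+18 m³/s²:
a = (2.122e+18 · (5.18846e+07)² / (4π²))^(1/3) m
a ≈ 5.25e+10 m = 52.5 Gm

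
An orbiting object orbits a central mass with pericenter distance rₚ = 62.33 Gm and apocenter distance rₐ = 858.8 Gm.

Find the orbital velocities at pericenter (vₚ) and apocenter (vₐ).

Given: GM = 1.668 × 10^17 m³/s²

Convert to SI: rₚ = 62.33 Gm = 6.233e+10 m; rₐ = 858.8 Gm = 8.588e+11 m.
Use the vis-viva equation v² = GM(2/r − 1/a) with a = (rₚ + rₐ)/2 = (6.233e+10 + 8.588e+11)/2 = 4.60565e+11 m.
vₚ = √(GM · (2/rₚ − 1/a)) = √(1.668e+17 · (2/6.233e+10 − 1/4.60565e+11)) m/s ≈ 2234 m/s = 2.234 km/s.
vₐ = √(GM · (2/rₐ − 1/a)) = √(1.668e+17 · (2/8.588e+11 − 1/4.60565e+11)) m/s ≈ 162.1 m/s = 162.1 m/s.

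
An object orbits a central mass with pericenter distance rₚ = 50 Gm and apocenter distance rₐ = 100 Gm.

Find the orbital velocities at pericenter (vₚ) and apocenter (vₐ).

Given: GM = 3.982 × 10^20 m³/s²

Convert to SI: rₚ = 50 Gm = 5e+10 m; rₐ = 100 Gm = 1e+11 m.
Use the vis-viva equation v² = GM(2/r − 1/a) with a = (rₚ + rₐ)/2 = (5e+10 + 1e+11)/2 = 7.5e+10 m.
vₚ = √(GM · (2/rₚ − 1/a)) = √(3.982e+20 · (2/5e+10 − 1/7.5e+10)) m/s ≈ 1.03e+05 m/s = 103 km/s.
vₐ = √(GM · (2/rₐ − 1/a)) = √(3.982e+20 · (2/1e+11 − 1/7.5e+10)) m/s ≈ 5.152e+04 m/s = 51.52 km/s.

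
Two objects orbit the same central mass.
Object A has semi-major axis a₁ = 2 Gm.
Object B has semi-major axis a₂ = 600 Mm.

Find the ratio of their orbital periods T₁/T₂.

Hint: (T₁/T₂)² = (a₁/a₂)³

Convert to SI: a₁ = 2 Gm = 2e+09 m; a₂ = 600 Mm = 6e+08 m.
From Kepler's third law, (T₁/T₂)² = (a₁/a₂)³, so T₁/T₂ = (a₁/a₂)^(3/2).
a₁/a₂ = 2e+09 / 6e+08 = 3.33333.
T₁/T₂ = (3.33333)^(3/2) ≈ 6.086.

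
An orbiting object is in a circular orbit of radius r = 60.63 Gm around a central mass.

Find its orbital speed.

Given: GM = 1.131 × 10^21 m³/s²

Convert to SI: r = 60.63 Gm = 6.063e+10 m.
For a circular orbit, gravity supplies the centripetal force, so v = √(GM / r).
v = √(1.131e+21 / 6.063e+10) m/s ≈ 1.366e+05 m/s = 136.6 km/s.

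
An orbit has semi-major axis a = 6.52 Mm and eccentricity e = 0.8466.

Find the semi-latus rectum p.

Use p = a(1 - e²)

Convert to SI: a = 6.52 Mm = 6.52e+06 m.
p = a (1 − e²).
p = 6.52e+06 · (1 − (0.8466)²) = 6.52e+06 · 0.283268 ≈ 1.847e+06 m = 1.847 Mm.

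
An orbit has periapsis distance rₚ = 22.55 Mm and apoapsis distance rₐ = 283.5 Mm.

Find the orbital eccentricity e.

Convert to SI: rₚ = 22.55 Mm = 2.255e+07 m; rₐ = 283.5 Mm = 2.835e+08 m.
e = (rₐ − rₚ) / (rₐ + rₚ).
e = (2.835e+08 − 2.255e+07) / (2.835e+08 + 2.255e+07) = 2.6095e+08 / 3.0605e+08 ≈ 0.8526.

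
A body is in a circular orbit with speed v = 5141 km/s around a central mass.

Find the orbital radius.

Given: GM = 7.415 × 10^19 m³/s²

Convert to SI: v = 5141 km/s = 5.141e+06 m/s.
For a circular orbit, v² = GM / r, so r = GM / v².
r = 7.415e+19 / (5.141e+06)² m ≈ 2.806e+06 m = 2.806 Mm.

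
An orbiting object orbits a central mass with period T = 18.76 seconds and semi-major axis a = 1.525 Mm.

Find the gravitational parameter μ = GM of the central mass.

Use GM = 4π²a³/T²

Convert to SI: a = 1.525 Mm = 1.525e+06 m.
GM = 4π² · a³ / T².
GM = 4π² · (1.525e+06)³ / (18.76)² m³/s² ≈ 3.978e+17 m³/s² = 3.978 × 10^17 m³/s².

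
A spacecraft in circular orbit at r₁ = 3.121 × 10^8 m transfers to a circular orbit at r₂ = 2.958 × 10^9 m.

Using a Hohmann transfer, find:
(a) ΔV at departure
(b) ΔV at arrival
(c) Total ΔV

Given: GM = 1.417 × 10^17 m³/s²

Transfer semi-major axis: a_t = (r₁ + r₂)/2 = (3.121e+08 + 2.958e+09)/2 = 1.63505e+09 m.
Circular speeds: v₁ = √(GM/r₁) = 21307.8 m/s, v₂ = √(GM/r₂) = 6921.27 m/s.
Transfer speeds (vis-viva v² = GM(2/r − 1/a_t)): v₁ᵗ = 28659.7 m/s, v₂ᵗ = 3023.9 m/s.
(a) ΔV₁ = |v₁ᵗ − v₁| ≈ 7352 m/s = 7.352 km/s.
(b) ΔV₂ = |v₂ − v₂ᵗ| ≈ 3897 m/s = 3.897 km/s.
(c) ΔV_total = ΔV₁ + ΔV₂ ≈ 1.125e+04 m/s = 11.25 km/s.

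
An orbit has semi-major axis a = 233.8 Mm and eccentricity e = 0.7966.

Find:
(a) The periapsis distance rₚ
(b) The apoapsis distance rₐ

Convert to SI: a = 233.8 Mm = 2.338e+08 m.
(a) rₚ = a(1 − e) = 2.338e+08 · (1 − 0.7966) = 2.338e+08 · 0.2034 ≈ 4.755e+07 m = 47.55 Mm.
(b) rₐ = a(1 + e) = 2.338e+08 · (1 + 0.7966) = 2.338e+08 · 1.7966 ≈ 4.2e+08 m = 420 Mm.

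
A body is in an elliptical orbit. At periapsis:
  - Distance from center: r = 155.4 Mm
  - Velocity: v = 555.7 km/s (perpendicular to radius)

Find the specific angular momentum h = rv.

Convert to SI: r = 155.4 Mm = 1.554e+08 m; v = 555.7 km/s = 555700 m/s.
With v perpendicular to r, h = r · v.
h = 1.554e+08 · 555700 m²/s ≈ 8.636e+13 m²/s.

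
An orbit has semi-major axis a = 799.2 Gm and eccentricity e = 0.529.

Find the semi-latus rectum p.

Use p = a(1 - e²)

Convert to SI: a = 799.2 Gm = 7.992e+11 m.
p = a (1 − e²).
p = 7.992e+11 · (1 − (0.529)²) = 7.992e+11 · 0.720159 ≈ 5.756e+11 m = 575.6 Gm.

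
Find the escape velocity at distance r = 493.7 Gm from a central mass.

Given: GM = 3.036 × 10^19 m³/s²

Convert to SI: r = 493.7 Gm = 4.937e+11 m.
Escape velocity comes from setting total energy to zero: ½v² − GM/r = 0 ⇒ v_esc = √(2GM / r).
v_esc = √(2 · 3.036e+19 / 4.937e+11) m/s ≈ 1.109e+04 m/s = 11.09 km/s.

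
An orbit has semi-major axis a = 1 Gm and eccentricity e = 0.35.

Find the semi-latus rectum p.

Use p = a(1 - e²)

Convert to SI: a = 1 Gm = 1e+09 m.
p = a (1 − e²).
p = 1e+09 · (1 − (0.35)²) = 1e+09 · 0.8775 ≈ 8.775e+08 m = 877.5 Mm.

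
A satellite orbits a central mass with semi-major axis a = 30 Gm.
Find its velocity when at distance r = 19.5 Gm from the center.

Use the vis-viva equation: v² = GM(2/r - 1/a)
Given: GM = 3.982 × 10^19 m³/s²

Convert to SI: a = 30 Gm = 3e+10 m; r = 19.5 Gm = 1.95e+10 m.
Vis-viva: v = √(GM · (2/r − 1/a)).
2/r − 1/a = 2/1.95e+10 − 1/3e+10 = 6.92308e-11 m⁻¹.
v = √(3.982e+19 · 6.92308e-11) m/s ≈ 5.25e+04 m/s = 52.5 km/s.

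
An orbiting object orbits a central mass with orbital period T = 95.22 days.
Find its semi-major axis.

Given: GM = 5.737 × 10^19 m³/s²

Convert to SI: T = 95.22 days = 8.22701e+06 s.
Invert Kepler's third law: a = (GM · T² / (4π²))^(1/3).
Substituting T = 8.22701e+06 s and GM = 5.737e+19 m³/s²:
a = (5.737e+19 · (8.22701e+06)² / (4π²))^(1/3) m
a ≈ 4.616e+10 m = 46.16 Gm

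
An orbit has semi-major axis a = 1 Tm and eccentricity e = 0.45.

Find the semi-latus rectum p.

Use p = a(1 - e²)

Convert to SI: a = 1 Tm = 1e+12 m.
p = a (1 − e²).
p = 1e+12 · (1 − (0.45)²) = 1e+12 · 0.7975 ≈ 7.975e+11 m = 797.5 Gm.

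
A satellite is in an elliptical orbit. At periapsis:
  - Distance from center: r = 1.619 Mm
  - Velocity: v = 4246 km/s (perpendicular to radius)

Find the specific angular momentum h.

Convert to SI: r = 1.619 Mm = 1.619e+06 m; v = 4246 km/s = 4.246e+06 m/s.
With v perpendicular to r, h = r · v.
h = 1.619e+06 · 4.246e+06 m²/s ≈ 6.874e+12 m²/s.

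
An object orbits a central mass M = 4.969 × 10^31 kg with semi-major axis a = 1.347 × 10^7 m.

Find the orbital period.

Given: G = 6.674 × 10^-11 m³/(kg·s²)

GM = G · M = 6.674e-11 · 4.969e+31 = 3.31631e+21 m³/s².
Kepler's third law: T = 2π √(a³ / GM).
Substituting a = 1.347e+07 m and GM = 3.31631e+21 m³/s²:
T = 2π √((1.347e+07)³ / 3.31631e+21) s
T ≈ 5.394 s = 5.394 seconds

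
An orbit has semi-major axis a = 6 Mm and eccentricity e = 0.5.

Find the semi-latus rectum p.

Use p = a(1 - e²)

Convert to SI: a = 6 Mm = 6e+06 m.
p = a (1 − e²).
p = 6e+06 · (1 − (0.5)²) = 6e+06 · 0.75 ≈ 4.5e+06 m = 4.5 Mm.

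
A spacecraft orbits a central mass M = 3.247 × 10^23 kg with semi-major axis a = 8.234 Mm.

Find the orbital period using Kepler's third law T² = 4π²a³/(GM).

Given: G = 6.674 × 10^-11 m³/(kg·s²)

Convert to SI: a = 8.234 Mm = 8.234e+06 m.
GM = G · M = 6.674e-11 · 3.247e+23 = 2.16705e+13 m³/s².
Kepler's third law: T = 2π √(a³ / GM).
Substituting a = 8.234e+06 m and GM = 2.16705e+13 m³/s²:
T = 2π √((8.234e+06)³ / 2.16705e+13) s
T ≈ 3.189e+04 s = 8.858 hours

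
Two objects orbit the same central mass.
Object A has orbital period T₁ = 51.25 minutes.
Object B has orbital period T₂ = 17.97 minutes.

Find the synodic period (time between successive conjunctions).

Convert to SI: T₁ = 51.25 minutes = 3075 s; T₂ = 17.97 minutes = 1078.2 s.
T_syn = |T₁ · T₂ / (T₁ − T₂)|.
T_syn = |3075 · 1078.2 / (3075 − 1078.2)| s ≈ 1660 s = 27.67 minutes.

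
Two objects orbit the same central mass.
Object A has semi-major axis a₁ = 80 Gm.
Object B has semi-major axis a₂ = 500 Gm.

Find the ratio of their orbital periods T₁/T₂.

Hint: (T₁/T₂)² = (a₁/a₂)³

Convert to SI: a₁ = 80 Gm = 8e+10 m; a₂ = 500 Gm = 5e+11 m.
From Kepler's third law, (T₁/T₂)² = (a₁/a₂)³, so T₁/T₂ = (a₁/a₂)^(3/2).
a₁/a₂ = 8e+10 / 5e+11 = 0.16.
T₁/T₂ = (0.16)^(3/2) ≈ 0.064.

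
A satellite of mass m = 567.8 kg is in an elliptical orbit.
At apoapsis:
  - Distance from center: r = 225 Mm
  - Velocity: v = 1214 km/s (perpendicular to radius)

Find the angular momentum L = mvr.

Convert to SI: r = 225 Mm = 2.25e+08 m; v = 1214 km/s = 1.214e+06 m/s.
Since v is perpendicular to r, L = m · v · r.
L = 567.8 · 1.214e+06 · 2.25e+08 kg·m²/s ≈ 1.551e+17 kg·m²/s.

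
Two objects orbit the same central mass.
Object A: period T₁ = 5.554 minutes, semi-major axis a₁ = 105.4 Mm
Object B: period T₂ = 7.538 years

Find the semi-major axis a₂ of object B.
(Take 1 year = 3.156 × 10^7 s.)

Convert to SI: T₁ = 5.554 minutes = 333.24 s; a₁ = 105.4 Mm = 1.054e+08 m; T₂ = 7.538 years = 2.37899e+08 s.
Kepler's third law: (T₁/T₂)² = (a₁/a₂)³ ⇒ a₂ = a₁ · (T₂/T₁)^(2/3).
T₂/T₁ = 2.37899e+08 / 333.24 = 713898.
a₂ = 1.054e+08 · (713898)^(2/3) m ≈ 8.419e+11 m = 841.9 Gm.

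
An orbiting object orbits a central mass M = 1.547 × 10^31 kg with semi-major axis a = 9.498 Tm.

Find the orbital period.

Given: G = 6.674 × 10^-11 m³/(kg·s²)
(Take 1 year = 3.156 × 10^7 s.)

Convert to SI: a = 9.498 Tm = 9.498e+12 m.
GM = G · M = 6.674e-11 · 1.547e+31 = 1.03247e+21 m³/s².
Kepler's third law: T = 2π √(a³ / GM).
Substituting a = 9.498e+12 m and GM = 1.03247e+21 m³/s²:
T = 2π √((9.498e+12)³ / 1.03247e+21) s
T ≈ 5.724e+09 s = 181.4 years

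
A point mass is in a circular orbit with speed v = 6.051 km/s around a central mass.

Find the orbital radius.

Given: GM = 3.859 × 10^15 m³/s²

Convert to SI: v = 6.051 km/s = 6051 m/s.
For a circular orbit, v² = GM / r, so r = GM / v².
r = 3.859e+15 / (6051)² m ≈ 1.054e+08 m = 105.4 Mm.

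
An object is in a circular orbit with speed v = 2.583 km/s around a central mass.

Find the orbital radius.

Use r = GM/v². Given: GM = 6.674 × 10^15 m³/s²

Convert to SI: v = 2.583 km/s = 2583 m/s.
For a circular orbit, v² = GM / r, so r = GM / v².
r = 6.674e+15 / (2583)² m ≈ 1e+09 m = 1 Gm.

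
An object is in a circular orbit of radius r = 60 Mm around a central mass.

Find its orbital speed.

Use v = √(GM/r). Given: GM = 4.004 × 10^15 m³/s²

Convert to SI: r = 60 Mm = 6e+07 m.
For a circular orbit, gravity supplies the centripetal force, so v = √(GM / r).
v = √(4.004e+15 / 6e+07) m/s ≈ 8169 m/s = 8.169 km/s.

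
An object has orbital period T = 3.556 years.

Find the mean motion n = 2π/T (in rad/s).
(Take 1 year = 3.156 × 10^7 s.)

Convert to SI: T = 3.556 years = 1.12227e+08 s.
n = 2π / T.
n = 2π / 1.12227e+08 s ≈ 5.599e-08 rad/s.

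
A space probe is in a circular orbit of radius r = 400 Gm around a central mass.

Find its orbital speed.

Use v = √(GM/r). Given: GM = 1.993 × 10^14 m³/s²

Convert to SI: r = 400 Gm = 4e+11 m.
For a circular orbit, gravity supplies the centripetal force, so v = √(GM / r).
v = √(1.993e+14 / 4e+11) m/s ≈ 22.32 m/s = 22.32 m/s.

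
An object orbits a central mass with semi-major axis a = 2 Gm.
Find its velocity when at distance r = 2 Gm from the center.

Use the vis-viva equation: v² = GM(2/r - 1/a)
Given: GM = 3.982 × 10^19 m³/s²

Convert to SI: a = 2 Gm = 2e+09 m; r = 2 Gm = 2e+09 m.
Vis-viva: v = √(GM · (2/r − 1/a)).
2/r − 1/a = 2/2e+09 − 1/2e+09 = 5e-10 m⁻¹.
v = √(3.982e+19 · 5e-10) m/s ≈ 1.411e+05 m/s = 141.1 km/s.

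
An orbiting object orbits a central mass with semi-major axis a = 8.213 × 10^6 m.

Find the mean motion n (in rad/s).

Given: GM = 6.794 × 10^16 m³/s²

n = √(GM / a³).
n = √(6.794e+16 / (8.213e+06)³) rad/s ≈ 0.01107 rad/s.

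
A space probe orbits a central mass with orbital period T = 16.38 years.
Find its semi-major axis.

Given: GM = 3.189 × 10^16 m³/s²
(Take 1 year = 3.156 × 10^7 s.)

Convert to SI: T = 16.38 years = 5.16953e+08 s.
Invert Kepler's third law: a = (GM · T² / (4π²))^(1/3).
Substituting T = 5.16953e+08 s and GM = 3.189e+16 m³/s²:
a = (3.189e+16 · (5.16953e+08)² / (4π²))^(1/3) m
a ≈ 5.999e+10 m = 59.99 Gm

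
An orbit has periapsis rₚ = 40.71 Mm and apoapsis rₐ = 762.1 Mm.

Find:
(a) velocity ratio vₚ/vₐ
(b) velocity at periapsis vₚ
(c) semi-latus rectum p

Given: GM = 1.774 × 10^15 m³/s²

Convert to SI: rₚ = 40.71 Mm = 4.071e+07 m; rₐ = 762.1 Mm = 7.621e+08 m.
(a) Conservation of angular momentum (rₚvₚ = rₐvₐ) gives vₚ/vₐ = rₐ/rₚ = 7.621e+08/4.071e+07 ≈ 18.72
(b) With a = (rₚ + rₐ)/2 = 4.01405e+08 m, vₚ = √(GM (2/rₚ − 1/a)) = √(1.774e+15 · (2/4.071e+07 − 1/4.01405e+08)) m/s ≈ 9096 m/s
(c) From a = (rₚ + rₐ)/2 = 4.01405e+08 m and e = (rₐ − rₚ)/(rₐ + rₚ) = 0.898581, p = a(1 − e²) = 4.01405e+08 · (1 − (0.898581)²) ≈ 7.729e+07 m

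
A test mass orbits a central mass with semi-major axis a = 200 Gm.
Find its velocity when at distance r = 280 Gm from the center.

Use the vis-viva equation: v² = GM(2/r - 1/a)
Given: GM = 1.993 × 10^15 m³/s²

Convert to SI: a = 200 Gm = 2e+11 m; r = 280 Gm = 2.8e+11 m.
Vis-viva: v = √(GM · (2/r − 1/a)).
2/r − 1/a = 2/2.8e+11 − 1/2e+11 = 2.14286e-12 m⁻¹.
v = √(1.993e+15 · 2.14286e-12) m/s ≈ 65.35 m/s = 65.35 m/s.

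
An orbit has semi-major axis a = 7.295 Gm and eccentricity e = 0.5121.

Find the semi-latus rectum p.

Convert to SI: a = 7.295 Gm = 7.295e+09 m.
p = a (1 − e²).
p = 7.295e+09 · (1 − (0.5121)²) = 7.295e+09 · 0.737754 ≈ 5.382e+09 m = 5.382 Gm.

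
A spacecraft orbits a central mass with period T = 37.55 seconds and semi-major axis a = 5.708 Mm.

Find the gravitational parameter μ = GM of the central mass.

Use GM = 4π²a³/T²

Convert to SI: a = 5.708 Mm = 5.708e+06 m.
GM = 4π² · a³ / T².
GM = 4π² · (5.708e+06)³ / (37.55)² m³/s² ≈ 5.207e+18 m³/s² = 5.207 × 10^18 m³/s².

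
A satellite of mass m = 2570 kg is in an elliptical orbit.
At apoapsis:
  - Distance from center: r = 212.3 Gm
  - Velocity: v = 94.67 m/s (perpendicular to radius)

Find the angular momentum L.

Convert to SI: r = 212.3 Gm = 2.123e+11 m.
Since v is perpendicular to r, L = m · v · r.
L = 2570 · 94.67 · 2.123e+11 kg·m²/s ≈ 5.165e+16 kg·m²/s.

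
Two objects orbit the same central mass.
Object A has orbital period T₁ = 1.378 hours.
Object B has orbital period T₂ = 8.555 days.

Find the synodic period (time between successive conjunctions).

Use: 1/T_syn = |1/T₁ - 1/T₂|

Convert to SI: T₁ = 1.378 hours = 4960.8 s; T₂ = 8.555 days = 739152 s.
T_syn = |T₁ · T₂ / (T₁ − T₂)|.
T_syn = |4960.8 · 739152 / (4960.8 − 739152)| s ≈ 4994 s = 1.387 hours.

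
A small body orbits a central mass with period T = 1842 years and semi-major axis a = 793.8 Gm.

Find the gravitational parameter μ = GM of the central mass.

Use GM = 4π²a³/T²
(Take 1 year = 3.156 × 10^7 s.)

Convert to SI: T = 1842 years = 5.81335e+10 s; a = 793.8 Gm = 7.938e+11 m.
GM = 4π² · a³ / T².
GM = 4π² · (7.938e+11)³ / (5.81335e+10)² m³/s² ≈ 5.843e+15 m³/s² = 5.843 × 10^15 m³/s².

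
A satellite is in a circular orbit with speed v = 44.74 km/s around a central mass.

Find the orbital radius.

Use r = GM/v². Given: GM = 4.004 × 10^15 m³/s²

Convert to SI: v = 44.74 km/s = 44740 m/s.
For a circular orbit, v² = GM / r, so r = GM / v².
r = 4.004e+15 / (44740)² m ≈ 2e+06 m = 2 Mm.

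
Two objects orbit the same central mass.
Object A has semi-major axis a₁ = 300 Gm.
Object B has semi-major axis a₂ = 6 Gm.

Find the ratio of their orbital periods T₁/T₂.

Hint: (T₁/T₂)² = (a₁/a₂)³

Convert to SI: a₁ = 300 Gm = 3e+11 m; a₂ = 6 Gm = 6e+09 m.
From Kepler's third law, (T₁/T₂)² = (a₁/a₂)³, so T₁/T₂ = (a₁/a₂)^(3/2).
a₁/a₂ = 3e+11 / 6e+09 = 50.
T₁/T₂ = (50)^(3/2) ≈ 353.6.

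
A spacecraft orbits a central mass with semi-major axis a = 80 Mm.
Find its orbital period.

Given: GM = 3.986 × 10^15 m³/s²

Convert to SI: a = 80 Mm = 8e+07 m.
Kepler's third law: T = 2π √(a³ / GM).
Substituting a = 8e+07 m and GM = 3.986e+15 m³/s²:
T = 2π √((8e+07)³ / 3.986e+15) s
T ≈ 7.121e+04 s = 19.78 hours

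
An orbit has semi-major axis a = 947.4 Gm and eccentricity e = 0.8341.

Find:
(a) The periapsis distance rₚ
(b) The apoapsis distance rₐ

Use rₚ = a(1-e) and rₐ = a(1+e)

Convert to SI: a = 947.4 Gm = 9.474e+11 m.
(a) rₚ = a(1 − e) = 9.474e+11 · (1 − 0.8341) = 9.474e+11 · 0.1659 ≈ 1.572e+11 m = 157.2 Gm.
(b) rₐ = a(1 + e) = 9.474e+11 · (1 + 0.8341) = 9.474e+11 · 1.8341 ≈ 1.738e+12 m = 1.738 Tm.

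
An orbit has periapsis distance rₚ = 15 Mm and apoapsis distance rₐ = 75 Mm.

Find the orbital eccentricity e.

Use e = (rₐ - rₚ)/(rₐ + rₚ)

Convert to SI: rₚ = 15 Mm = 1.5e+07 m; rₐ = 75 Mm = 7.5e+07 m.
e = (rₐ − rₚ) / (rₐ + rₚ).
e = (7.5e+07 − 1.5e+07) / (7.5e+07 + 1.5e+07) = 6e+07 / 9e+07 ≈ 0.6667.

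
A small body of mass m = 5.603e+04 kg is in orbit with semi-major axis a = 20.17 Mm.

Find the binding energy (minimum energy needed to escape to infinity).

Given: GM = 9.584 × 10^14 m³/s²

Convert to SI: a = 20.17 Mm = 2.017e+07 m.
Total orbital energy is E = −GMm/(2a); binding energy is E_bind = −E = GMm/(2a).
E_bind = 9.584e+14 · 5.603e+04 / (2 · 2.017e+07) J ≈ 1.331e+12 J = 1.331 TJ.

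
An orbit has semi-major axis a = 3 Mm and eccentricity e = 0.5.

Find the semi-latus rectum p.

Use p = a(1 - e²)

Convert to SI: a = 3 Mm = 3e+06 m.
p = a (1 − e²).
p = 3e+06 · (1 − (0.5)²) = 3e+06 · 0.75 ≈ 2.25e+06 m = 2.25 Mm.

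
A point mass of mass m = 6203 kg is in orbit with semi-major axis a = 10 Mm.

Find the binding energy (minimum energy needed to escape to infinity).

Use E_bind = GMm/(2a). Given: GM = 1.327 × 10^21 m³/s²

Convert to SI: a = 10 Mm = 1e+07 m.
Total orbital energy is E = −GMm/(2a); binding energy is E_bind = −E = GMm/(2a).
E_bind = 1.327e+21 · 6203 / (2 · 1e+07) J ≈ 4.116e+17 J = 411.6 PJ.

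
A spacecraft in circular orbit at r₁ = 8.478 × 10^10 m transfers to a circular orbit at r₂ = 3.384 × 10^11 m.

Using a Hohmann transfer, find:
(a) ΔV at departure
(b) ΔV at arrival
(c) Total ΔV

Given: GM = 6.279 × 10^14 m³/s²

Transfer semi-major axis: a_t = (r₁ + r₂)/2 = (8.478e+10 + 3.384e+11)/2 = 2.1159e+11 m.
Circular speeds: v₁ = √(GM/r₁) = 86.0594 m/s, v₂ = √(GM/r₂) = 43.0755 m/s.
Transfer speeds (vis-viva v² = GM(2/r − 1/a_t)): v₁ᵗ = 108.834 m/s, v₂ᵗ = 27.2665 m/s.
(a) ΔV₁ = |v₁ᵗ − v₁| ≈ 22.77 m/s = 22.77 m/s.
(b) ΔV₂ = |v₂ − v₂ᵗ| ≈ 15.81 m/s = 15.81 m/s.
(c) ΔV_total = ΔV₁ + ΔV₂ ≈ 38.58 m/s = 38.58 m/s.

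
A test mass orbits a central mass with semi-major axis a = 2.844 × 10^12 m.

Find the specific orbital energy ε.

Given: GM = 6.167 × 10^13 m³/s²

ε = −GM / (2a).
ε = −6.167e+13 / (2 · 2.844e+12) J/kg ≈ -10.84 J/kg = -10.84 J/kg.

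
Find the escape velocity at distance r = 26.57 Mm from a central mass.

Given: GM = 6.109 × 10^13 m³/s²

Convert to SI: r = 26.57 Mm = 2.657e+07 m.
Escape velocity comes from setting total energy to zero: ½v² − GM/r = 0 ⇒ v_esc = √(2GM / r).
v_esc = √(2 · 6.109e+13 / 2.657e+07) m/s ≈ 2144 m/s = 2.144 km/s.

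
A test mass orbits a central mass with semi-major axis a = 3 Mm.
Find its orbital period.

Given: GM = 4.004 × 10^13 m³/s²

Convert to SI: a = 3 Mm = 3e+06 m.
Kepler's third law: T = 2π √(a³ / GM).
Substituting a = 3e+06 m and GM = 4.004e+13 m³/s²:
T = 2π √((3e+06)³ / 4.004e+13) s
T ≈ 5160 s = 1.433 hours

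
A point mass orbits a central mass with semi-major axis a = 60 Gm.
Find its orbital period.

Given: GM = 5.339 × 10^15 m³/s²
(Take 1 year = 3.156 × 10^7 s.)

Convert to SI: a = 60 Gm = 6e+10 m.
Kepler's third law: T = 2π √(a³ / GM).
Substituting a = 6e+10 m and GM = 5.339e+15 m³/s²:
T = 2π √((6e+10)³ / 5.339e+15) s
T ≈ 1.264e+09 s = 40.04 years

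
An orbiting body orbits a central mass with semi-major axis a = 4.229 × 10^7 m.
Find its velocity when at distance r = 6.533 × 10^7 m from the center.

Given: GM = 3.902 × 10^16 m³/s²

Vis-viva: v = √(GM · (2/r − 1/a)).
2/r − 1/a = 2/6.533e+07 − 1/4.229e+07 = 6.96755e-09 m⁻¹.
v = √(3.902e+16 · 6.96755e-09) m/s ≈ 1.649e+04 m/s = 16.49 km/s.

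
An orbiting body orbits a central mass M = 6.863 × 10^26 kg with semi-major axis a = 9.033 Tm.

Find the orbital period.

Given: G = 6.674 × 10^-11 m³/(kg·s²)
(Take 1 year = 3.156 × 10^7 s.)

Convert to SI: a = 9.033 Tm = 9.033e+12 m.
GM = G · M = 6.674e-11 · 6.863e+26 = 4.58037e+16 m³/s².
Kepler's third law: T = 2π √(a³ / GM).
Substituting a = 9.033e+12 m and GM = 4.58037e+16 m³/s²:
T = 2π √((9.033e+12)³ / 4.58037e+16) s
T ≈ 7.97e+11 s = 2.525e+04 years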